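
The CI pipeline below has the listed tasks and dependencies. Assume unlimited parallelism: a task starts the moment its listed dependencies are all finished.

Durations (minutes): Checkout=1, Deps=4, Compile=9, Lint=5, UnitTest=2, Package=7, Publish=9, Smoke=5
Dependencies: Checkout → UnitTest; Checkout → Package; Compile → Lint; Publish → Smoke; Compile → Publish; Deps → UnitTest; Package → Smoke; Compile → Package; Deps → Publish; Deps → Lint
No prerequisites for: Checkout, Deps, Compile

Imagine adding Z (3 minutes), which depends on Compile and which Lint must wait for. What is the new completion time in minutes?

Originally the schedule takes 23 minutes.
With Z inserted, Lint now waits for max(Deps, Compile, Z).
New critical path: Compile→Publish→Smoke = 9+9+5 = 23 ⇒ 23 minutes.

23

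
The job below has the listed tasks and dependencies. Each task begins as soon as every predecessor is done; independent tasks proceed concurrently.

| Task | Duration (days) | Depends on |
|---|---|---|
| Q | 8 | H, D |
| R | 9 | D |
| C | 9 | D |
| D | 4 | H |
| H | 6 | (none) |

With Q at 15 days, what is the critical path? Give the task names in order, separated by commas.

As given, the longest chain is H→D→R = 6+4+9 = 19, so the finish is 19 days.
The longest path through Q is only 18 days, so Q has float 1.
The binding chain switches to H→D→Q = 6+4+15 = 25; finish 25 days.

H, D, Q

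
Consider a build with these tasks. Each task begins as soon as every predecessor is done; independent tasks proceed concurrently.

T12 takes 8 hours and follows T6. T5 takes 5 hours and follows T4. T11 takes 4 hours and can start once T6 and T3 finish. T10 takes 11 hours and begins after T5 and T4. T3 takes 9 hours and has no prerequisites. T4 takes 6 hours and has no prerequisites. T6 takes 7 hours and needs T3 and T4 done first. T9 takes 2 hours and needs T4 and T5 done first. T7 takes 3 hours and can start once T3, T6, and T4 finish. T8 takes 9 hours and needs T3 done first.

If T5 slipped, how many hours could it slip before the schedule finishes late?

The longest chain is T3→T6→T12 = 9+7+8 = 24; overall finish 24 hours.
T5 finishes as early as 11 and must finish by 13.
So T5 can slip 13 − 11 = 2 hours.

2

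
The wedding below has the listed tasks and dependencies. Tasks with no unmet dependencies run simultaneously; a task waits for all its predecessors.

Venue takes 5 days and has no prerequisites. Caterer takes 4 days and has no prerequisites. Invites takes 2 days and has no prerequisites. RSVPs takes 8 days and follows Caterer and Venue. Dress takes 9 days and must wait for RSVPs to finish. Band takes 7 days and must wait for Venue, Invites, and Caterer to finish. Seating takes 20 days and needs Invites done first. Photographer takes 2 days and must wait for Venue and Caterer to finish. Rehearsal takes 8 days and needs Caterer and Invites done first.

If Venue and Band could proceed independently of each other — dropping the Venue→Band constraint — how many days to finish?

With the dependency in place, Venue→RSVPs→Dress = 5+8+9 = 22 sets the finish at 22 days.
Without Venue→Band, Band's earliest start moves from 5 to 4.
After: Venue→RSVPs→Dress = 5+8+9 = 22 → 22 days.

22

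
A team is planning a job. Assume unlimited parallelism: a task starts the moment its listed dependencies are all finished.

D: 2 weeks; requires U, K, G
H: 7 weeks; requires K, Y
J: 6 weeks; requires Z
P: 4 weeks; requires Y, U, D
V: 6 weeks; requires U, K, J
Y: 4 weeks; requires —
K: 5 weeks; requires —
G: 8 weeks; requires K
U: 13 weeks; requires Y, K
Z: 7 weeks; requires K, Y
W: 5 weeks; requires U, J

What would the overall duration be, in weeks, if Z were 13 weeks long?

Baseline: K→Z→J→V = 5+7+6+6 = 24 → 24 weeks.
Since Z is critical, the +6 change carries straight to that chain (now 30 weeks).
That remains the longest chain; total 30 weeks.

30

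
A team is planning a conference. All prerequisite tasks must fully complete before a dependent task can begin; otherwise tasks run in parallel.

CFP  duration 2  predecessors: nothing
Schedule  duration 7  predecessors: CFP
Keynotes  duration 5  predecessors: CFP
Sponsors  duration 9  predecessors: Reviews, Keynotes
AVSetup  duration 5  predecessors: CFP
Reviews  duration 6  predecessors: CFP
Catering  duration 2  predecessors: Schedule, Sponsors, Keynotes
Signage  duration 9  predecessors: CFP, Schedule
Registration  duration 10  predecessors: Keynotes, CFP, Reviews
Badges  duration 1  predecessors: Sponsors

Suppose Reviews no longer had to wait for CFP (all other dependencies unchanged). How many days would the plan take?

With the dependency in place, CFP→Reviews→Sponsors→Catering = 2+6+9+2 = 19 sets the finish at 19 days.
Without CFP→Reviews, Reviews's earliest start moves from 2 to 0.
The longest chain is now CFP→Schedule→Signage = 2+7+9 = 18, so the plan takes 18 days.

18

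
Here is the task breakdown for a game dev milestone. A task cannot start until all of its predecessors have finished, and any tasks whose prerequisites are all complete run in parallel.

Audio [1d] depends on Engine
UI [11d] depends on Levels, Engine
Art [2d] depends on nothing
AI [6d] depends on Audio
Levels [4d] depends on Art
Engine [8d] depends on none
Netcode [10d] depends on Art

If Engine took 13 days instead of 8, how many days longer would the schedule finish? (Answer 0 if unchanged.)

5

The binding path is Engine→UI = 8+11 = 19; finish at 19 days.
Engine is on the critical path; changing it to 13 makes that path 24 days.
The critical path is still Engine→UI; finish is now 24 days.
Change in finish: 24 − 19 = +5 days.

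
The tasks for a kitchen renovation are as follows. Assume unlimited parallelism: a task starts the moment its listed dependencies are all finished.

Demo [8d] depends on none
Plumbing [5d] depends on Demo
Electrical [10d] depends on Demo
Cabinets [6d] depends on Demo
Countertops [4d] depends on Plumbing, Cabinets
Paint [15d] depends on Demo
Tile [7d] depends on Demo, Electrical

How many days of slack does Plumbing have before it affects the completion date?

Critical path: Demo→Electrical→Tile = 8+10+7 = 25, so the finish is 25 days.
Plumbing finishes as early as 13 and must finish by 21.
So Plumbing can slip 21 − 13 = 8 days.

8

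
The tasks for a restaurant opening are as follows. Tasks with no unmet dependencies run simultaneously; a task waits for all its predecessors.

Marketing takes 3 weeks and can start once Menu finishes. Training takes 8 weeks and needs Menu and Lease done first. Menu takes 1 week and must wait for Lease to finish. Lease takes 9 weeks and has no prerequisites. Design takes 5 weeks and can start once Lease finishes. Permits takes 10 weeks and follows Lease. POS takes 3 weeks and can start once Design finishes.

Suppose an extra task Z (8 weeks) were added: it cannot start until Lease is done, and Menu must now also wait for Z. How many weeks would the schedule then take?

Originally the schedule takes 19 weeks.
With Z inserted, Menu now waits for max(Lease, Z).
New critical path: Lease→Z→Menu→Training = 9+8+1+8 = 26 ⇒ 26 weeks.

26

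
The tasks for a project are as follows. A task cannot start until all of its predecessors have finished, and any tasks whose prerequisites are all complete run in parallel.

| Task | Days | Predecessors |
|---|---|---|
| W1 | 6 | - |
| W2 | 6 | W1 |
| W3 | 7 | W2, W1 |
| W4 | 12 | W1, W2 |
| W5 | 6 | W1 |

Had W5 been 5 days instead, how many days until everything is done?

24

The binding path is W1→W2→W4 = 6+6+12 = 24; finish at 24 days.
W5 has 12 days of float (longest path through it is 12).
That remains the longest chain; total 24 days.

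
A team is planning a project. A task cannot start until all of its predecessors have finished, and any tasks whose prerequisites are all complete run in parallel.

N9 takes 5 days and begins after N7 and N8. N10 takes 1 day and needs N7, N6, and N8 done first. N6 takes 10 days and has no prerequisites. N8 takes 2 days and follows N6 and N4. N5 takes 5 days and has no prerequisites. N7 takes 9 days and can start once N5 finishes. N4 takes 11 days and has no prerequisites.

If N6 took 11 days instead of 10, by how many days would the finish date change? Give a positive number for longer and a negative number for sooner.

As given, the longest chain is N5→N7→N9 = 5+9+5 = 19, so the finish is 19 days.
The longest path through N6 is only 17 days, so N6 has float 2.
The critical path is still N5→N7→N9; finish is now 19 days.
Change in finish: 19 − 19 = +0 days.

0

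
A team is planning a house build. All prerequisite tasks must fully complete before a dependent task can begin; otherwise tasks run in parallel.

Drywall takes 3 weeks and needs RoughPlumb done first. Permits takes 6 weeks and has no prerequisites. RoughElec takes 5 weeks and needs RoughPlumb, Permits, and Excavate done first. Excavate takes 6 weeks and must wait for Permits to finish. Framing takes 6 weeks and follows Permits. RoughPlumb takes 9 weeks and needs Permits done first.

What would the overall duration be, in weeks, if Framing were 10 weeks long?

Critical path before the change: Permits→RoughPlumb→RoughElec = 6+9+5 = 20 giving 20 weeks.
Framing has 8 weeks of float (longest path through it is 12).
No other chain overtakes it, so the finish is 20 weeks.

20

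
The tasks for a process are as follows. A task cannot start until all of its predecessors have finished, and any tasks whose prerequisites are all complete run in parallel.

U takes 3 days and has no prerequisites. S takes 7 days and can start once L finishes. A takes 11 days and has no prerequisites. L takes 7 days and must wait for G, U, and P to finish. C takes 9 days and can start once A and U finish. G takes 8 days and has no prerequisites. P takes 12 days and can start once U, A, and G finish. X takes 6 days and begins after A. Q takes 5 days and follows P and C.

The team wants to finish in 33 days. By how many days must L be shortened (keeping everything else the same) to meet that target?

Current finish: 37 days; target: 33.
L is on every critical path, so each day cut from L cuts the finish by one (this holds down to a finish of 31).
Need 37 − 33 = 4 days off L → L becomes 3 days, finish becomes 33.

4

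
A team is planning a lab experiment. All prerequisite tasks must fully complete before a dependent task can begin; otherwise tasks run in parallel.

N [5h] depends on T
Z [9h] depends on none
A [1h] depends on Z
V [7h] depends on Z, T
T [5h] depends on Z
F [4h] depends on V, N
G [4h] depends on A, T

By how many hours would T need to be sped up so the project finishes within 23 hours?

2

Current finish: 25 hours; target: 23.
T is on every critical path, so each hour cut from T cuts the finish by one (this holds down to a finish of 21).
Need 25 − 23 = 2 hours off T → T becomes 3 hours, finish becomes 23.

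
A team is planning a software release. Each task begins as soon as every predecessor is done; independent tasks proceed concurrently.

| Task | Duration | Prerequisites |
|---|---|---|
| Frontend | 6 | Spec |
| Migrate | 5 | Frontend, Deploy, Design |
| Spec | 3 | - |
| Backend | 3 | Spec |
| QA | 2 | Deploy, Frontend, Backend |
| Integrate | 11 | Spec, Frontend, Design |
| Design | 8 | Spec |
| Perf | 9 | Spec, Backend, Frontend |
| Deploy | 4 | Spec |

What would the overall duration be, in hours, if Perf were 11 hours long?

22

Baseline: Spec→Design→Integrate = 3+8+11 = 22 → 22 hours.
Perf is off the critical path — its longest chain is 18 hours, giving 4 of slack.
No other chain overtakes it, so the finish is 22 hours.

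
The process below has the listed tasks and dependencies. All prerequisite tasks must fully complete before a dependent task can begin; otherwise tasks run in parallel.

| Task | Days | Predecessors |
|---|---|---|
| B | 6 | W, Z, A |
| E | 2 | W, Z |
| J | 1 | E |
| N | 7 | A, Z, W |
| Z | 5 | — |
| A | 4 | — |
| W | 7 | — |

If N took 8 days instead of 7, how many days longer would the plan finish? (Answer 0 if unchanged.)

1

The binding path is W→N = 7+7 = 14; finish at 14 days.
Since N is critical, the +1 change carries straight to that chain (now 15 days).
No other chain overtakes it, so the finish is 15 days.
Change in finish: 15 − 14 = +1 days.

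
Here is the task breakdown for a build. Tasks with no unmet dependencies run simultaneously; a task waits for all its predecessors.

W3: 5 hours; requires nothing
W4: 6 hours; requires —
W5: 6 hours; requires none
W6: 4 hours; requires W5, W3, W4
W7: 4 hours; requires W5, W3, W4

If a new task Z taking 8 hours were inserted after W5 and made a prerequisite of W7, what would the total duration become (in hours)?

Originally the plan takes 10 hours.
With Z inserted, W7 now waits for max(W5, W3, W4, Z).
New critical path: W5→Z→W7 = 6+8+4 = 18 ⇒ 18 hours.

18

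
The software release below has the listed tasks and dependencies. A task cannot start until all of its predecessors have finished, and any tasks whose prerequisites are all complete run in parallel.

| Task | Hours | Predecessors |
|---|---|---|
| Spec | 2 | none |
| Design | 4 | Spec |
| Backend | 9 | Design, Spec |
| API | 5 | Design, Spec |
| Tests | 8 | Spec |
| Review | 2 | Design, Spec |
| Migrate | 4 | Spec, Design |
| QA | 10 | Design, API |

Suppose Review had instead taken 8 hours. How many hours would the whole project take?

21

Actual critical path: Spec→Design→API→QA = 2+4+5+10 = 21 ⇒ 21 hours.
The longest path through Review is only 8 hours, so Review has float 13.
That remains the longest chain; total 21 hours.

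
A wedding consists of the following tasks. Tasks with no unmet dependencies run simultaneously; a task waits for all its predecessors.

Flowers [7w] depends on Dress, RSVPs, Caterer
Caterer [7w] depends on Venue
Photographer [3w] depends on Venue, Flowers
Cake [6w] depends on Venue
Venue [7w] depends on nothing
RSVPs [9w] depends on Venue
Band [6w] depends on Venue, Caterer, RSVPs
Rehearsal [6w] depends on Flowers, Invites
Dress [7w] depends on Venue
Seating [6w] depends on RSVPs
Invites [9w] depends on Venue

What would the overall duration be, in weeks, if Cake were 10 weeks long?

29

Actual critical path: Venue→RSVPs→Flowers→Rehearsal = 7+9+7+6 = 29 ⇒ 29 weeks.
Cake is off the critical path — its longest chain is 13 weeks, giving 16 of slack.
No other chain overtakes it, so the finish is 29 weeks.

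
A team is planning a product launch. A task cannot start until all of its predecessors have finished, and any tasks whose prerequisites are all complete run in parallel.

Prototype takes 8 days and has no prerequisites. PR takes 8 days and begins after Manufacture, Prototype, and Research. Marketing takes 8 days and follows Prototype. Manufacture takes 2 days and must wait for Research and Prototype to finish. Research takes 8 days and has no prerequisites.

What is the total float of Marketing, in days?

The longest chain is Research→Manufacture→PR = 8+2+8 = 18; overall finish 18 days.
Longest path through Marketing: 16 days (earliest finish 16, latest finish 18).
Slack of Marketing = 10 − 8 = 2 days.

2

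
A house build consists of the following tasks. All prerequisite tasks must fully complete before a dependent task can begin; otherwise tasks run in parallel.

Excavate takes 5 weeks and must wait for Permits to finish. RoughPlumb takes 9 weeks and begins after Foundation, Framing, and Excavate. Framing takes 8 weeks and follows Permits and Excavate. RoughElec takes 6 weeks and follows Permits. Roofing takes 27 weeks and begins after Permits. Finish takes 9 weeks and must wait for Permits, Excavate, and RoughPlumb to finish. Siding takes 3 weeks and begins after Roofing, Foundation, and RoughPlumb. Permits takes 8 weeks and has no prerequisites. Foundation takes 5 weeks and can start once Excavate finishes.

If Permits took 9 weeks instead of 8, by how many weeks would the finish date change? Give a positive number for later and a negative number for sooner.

The binding path is Permits→Excavate→Framing→RoughPlumb→Finish = 8+5+8+9+9 = 39; finish at 39 weeks.
Since Permits is critical, the +1 change carries straight to that chain (now 40 weeks).
No other chain overtakes it, so the finish is 40 weeks.
Change in finish: 40 − 39 = +1 weeks.

1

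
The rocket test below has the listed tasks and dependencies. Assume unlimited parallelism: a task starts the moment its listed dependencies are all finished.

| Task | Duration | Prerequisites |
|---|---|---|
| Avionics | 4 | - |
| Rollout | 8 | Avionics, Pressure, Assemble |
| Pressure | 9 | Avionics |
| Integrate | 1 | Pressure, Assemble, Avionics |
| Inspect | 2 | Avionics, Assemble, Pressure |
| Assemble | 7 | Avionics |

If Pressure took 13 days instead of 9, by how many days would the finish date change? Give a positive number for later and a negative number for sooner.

Critical path before the change: Avionics→Pressure→Rollout = 4+9+8 = 21 giving 21 days.
Pressure is on the critical path; changing it to 13 makes that path 25 days.
That remains the longest chain; total 25 days.
Change in finish: 25 − 21 = +4 days.

4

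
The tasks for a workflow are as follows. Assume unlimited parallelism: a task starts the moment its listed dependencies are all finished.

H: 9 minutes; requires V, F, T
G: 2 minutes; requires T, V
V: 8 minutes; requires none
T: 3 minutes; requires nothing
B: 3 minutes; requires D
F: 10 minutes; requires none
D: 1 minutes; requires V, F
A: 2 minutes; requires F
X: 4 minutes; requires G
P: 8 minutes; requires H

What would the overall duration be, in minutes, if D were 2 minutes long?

27

As given, the longest chain is F→H→P = 10+9+8 = 27, so the finish is 27 minutes.
D is off the critical path — its longest chain is 14 minutes, giving 13 of slack.
That remains the longest chain; total 27 minutes.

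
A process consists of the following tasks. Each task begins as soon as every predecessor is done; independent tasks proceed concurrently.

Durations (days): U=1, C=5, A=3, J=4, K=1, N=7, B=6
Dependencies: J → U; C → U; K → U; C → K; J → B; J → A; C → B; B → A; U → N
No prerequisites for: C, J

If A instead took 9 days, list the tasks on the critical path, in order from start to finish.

As given, the longest chain is C→B→A = 5+6+3 = 14, so the finish is 14 days.
A is on the critical path; changing it to 9 makes that path 20 days.
The critical path is still C→B→A; finish is now 20 days.

C, B, A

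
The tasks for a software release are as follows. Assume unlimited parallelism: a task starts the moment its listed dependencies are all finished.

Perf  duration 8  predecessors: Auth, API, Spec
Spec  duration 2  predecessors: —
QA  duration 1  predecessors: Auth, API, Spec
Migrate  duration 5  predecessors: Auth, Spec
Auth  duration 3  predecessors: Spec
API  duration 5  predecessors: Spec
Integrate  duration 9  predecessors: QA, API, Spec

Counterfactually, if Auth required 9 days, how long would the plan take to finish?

Baseline: Spec→API→QA→Integrate = 2+5+1+9 = 17 → 17 days.
The longest path through Auth is only 15 days, so Auth has float 2.
New critical path: Spec→Auth→QA→Integrate = 2+9+1+9 = 21 ⇒ 21 days.

21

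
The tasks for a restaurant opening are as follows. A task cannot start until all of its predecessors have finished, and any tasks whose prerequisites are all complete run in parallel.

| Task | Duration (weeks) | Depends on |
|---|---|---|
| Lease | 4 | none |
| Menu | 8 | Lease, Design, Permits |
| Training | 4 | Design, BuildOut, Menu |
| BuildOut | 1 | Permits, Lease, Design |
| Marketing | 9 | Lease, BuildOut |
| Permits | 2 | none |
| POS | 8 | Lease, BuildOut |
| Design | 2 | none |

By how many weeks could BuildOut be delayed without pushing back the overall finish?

Lease→Menu→Training = 4+8+4 = 16 sets the makespan at 16 weeks.
Longest path through BuildOut: 14 weeks (earliest finish 5, latest finish 7).
Slack of BuildOut = 6 − 4 = 2 weeks.

2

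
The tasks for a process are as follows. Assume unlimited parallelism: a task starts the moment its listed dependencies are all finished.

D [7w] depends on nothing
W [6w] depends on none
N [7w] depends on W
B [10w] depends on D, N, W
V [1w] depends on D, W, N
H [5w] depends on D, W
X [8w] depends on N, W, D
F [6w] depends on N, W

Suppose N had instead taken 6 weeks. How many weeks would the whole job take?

Critical path before the change: W→N→B = 6+7+10 = 23 giving 23 weeks.
N lies on that path, so at 6 weeks the path becomes 22 weeks.
No other chain overtakes it, so the finish is 22 weeks.

22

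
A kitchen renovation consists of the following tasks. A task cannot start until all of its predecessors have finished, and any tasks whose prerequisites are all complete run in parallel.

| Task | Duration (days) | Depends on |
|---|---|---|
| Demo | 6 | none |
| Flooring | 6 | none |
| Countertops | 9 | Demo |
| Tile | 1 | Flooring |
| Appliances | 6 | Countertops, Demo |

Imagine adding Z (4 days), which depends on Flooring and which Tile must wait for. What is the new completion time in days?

Originally the job takes 21 days.
With Z inserted, Tile now waits for max(Flooring, Z).
New critical path: Demo→Countertops→Appliances = 6+9+6 = 21 ⇒ 21 days.

21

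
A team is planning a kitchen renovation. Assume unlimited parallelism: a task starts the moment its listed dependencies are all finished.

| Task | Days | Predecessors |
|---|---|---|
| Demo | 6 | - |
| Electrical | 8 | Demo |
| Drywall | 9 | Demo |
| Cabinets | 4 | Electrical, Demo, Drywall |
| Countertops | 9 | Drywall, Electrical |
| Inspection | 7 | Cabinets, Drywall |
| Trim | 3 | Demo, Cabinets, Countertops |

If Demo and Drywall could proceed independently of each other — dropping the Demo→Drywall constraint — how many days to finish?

With the dependency in place, Demo→Drywall→Countertops→Trim = 6+9+9+3 = 27 sets the finish at 27 days.
Without Demo→Drywall, Drywall's earliest start moves from 6 to 0.
New critical path: Demo→Electrical→Countertops→Trim = 6+8+9+3 = 26 ⇒ 26 days.

26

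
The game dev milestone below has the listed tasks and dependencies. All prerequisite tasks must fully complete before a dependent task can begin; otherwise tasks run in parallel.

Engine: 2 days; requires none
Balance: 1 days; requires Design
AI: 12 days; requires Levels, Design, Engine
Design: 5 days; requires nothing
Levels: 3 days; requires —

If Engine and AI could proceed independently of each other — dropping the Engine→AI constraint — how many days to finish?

17

With the dependency in place, Design→AI = 5+12 = 17 sets the finish at 17 days.
Dropping Engine→AI doesn't change AI's earliest start (5); another predecessor still binds.
New critical path: Design→AI = 5+12 = 17 ⇒ 17 days.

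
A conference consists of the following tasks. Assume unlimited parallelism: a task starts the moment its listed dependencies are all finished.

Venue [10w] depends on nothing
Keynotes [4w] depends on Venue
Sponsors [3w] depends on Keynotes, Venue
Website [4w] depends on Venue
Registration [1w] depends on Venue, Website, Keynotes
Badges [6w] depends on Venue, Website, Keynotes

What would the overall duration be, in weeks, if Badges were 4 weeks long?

18

Actual critical path: Venue→Keynotes→Badges = 10+4+6 = 20 ⇒ 20 weeks.
Badges lies on that path, so at 4 weeks the path becomes 18 weeks.
That remains the longest chain; total 18 weeks.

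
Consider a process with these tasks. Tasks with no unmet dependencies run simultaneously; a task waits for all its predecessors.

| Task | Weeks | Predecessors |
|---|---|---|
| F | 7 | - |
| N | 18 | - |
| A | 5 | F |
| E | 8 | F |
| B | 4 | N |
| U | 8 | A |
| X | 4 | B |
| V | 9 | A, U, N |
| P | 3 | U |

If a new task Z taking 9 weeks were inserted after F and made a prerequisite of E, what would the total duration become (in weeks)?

29

Originally the job takes 29 weeks.
With Z inserted, E now waits for max(F, Z).
New critical path: F→A→U→V = 7+5+8+9 = 29 ⇒ 29 weeks.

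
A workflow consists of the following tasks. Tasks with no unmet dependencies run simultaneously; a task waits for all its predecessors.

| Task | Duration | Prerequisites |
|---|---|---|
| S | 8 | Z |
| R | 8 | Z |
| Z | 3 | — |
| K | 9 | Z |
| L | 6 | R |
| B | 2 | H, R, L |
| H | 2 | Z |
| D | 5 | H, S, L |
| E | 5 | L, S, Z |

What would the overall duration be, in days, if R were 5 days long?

19

Actual critical path: Z→R→L→D = 3+8+6+5 = 22 ⇒ 22 days.
Since R is critical, the -3 change carries straight to that chain (now 19 days).
The critical path is still Z→R→L→D; finish is now 19 days.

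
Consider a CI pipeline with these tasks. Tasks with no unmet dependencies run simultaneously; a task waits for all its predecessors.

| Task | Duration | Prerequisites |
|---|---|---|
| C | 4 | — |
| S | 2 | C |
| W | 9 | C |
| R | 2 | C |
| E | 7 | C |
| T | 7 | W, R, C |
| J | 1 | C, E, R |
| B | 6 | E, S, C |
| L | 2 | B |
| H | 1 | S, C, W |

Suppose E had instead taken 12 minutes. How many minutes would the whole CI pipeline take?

Baseline: C→W→T = 4+9+7 = 20 → 20 minutes.
The longest path through E is only 19 minutes, so E has float 1.
The binding chain switches to C→E→B→L = 4+12+6+2 = 24; finish 24 minutes.

24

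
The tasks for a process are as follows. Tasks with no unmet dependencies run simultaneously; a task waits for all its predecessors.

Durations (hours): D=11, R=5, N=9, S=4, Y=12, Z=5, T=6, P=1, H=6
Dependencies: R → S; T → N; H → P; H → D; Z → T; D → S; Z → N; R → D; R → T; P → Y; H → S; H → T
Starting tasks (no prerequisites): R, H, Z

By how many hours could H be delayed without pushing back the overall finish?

Critical path: H→T→N = 6+6+9 = 21, so the finish is 21 hours.
Longest path through H: 21 hours (earliest finish 6, latest finish 6).
So H can slip 6 − 6 = 0 hours.

0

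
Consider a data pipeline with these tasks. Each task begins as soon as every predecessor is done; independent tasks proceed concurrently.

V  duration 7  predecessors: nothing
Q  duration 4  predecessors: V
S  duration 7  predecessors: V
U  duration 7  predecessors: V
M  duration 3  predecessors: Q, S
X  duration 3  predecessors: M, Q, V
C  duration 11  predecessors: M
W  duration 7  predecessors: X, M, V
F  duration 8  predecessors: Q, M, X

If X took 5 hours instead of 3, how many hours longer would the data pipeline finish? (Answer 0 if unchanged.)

2

Actual critical path: V→S→M→X→F = 7+7+3+3+8 = 28 ⇒ 28 hours.
X lies on that path, so at 5 hours the path becomes 30 hours.
The critical path is still V→S→M→X→F; finish is now 30 hours.
Change in finish: 30 − 28 = +2 hours.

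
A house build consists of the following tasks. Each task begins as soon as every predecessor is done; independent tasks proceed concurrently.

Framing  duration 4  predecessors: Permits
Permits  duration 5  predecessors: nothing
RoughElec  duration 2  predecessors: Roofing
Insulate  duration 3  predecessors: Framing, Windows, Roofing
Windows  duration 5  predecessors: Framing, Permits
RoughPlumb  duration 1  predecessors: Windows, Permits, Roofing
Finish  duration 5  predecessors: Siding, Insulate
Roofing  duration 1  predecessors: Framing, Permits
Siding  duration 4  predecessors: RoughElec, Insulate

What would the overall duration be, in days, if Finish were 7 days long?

28

As given, the longest chain is Permits→Framing→Windows→Insulate→Siding→Finish = 5+4+5+3+4+5 = 26, so the finish is 26 days.
Finish lies on that path, so at 7 days the path becomes 28 days.
The critical path is still Permits→Framing→Windows→Insulate→Siding→Finish; finish is now 28 days.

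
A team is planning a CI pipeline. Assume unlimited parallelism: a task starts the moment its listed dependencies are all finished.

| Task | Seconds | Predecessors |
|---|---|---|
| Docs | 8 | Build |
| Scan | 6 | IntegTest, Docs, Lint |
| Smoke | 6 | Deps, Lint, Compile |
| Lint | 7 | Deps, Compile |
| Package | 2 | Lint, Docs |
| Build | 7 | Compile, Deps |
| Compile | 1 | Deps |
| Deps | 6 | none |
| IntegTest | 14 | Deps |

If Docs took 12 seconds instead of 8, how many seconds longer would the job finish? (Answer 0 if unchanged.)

4

Critical path before the change: Deps→Compile→Build→Docs→Scan = 6+1+7+8+6 = 28 giving 28 seconds.
Docs is on the critical path; changing it to 12 makes that path 32 seconds.
No other chain overtakes it, so the finish is 32 seconds.
Change in finish: 32 − 28 = +4 seconds.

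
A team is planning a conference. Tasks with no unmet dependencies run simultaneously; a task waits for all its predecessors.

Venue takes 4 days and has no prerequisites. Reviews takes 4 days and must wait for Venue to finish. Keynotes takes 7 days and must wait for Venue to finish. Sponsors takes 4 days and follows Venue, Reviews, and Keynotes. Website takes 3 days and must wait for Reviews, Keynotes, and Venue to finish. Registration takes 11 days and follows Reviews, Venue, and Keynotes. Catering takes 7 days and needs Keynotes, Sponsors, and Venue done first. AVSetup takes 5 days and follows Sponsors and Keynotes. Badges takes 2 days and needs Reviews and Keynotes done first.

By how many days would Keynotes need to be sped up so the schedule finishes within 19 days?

3

Current finish: 22 days; target: 19.
Keynotes is on every critical path, so each day cut from Keynotes cuts the finish by one (this holds down to a finish of 19).
Need 22 − 19 = 3 days off Keynotes → Keynotes becomes 4 days, finish becomes 19.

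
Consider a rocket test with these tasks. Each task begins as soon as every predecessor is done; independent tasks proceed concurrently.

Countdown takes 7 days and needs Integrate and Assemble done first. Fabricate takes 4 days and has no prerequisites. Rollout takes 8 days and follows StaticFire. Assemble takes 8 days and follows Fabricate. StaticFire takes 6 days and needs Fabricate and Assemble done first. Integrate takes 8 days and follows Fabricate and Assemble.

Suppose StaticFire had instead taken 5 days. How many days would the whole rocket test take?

As given, the longest chain is Fabricate→Assemble→Integrate→Countdown = 4+8+8+7 = 27, so the finish is 27 days.
The longest path through StaticFire is only 26 days, so StaticFire has float 1.
No other chain overtakes it, so the finish is 27 days.

27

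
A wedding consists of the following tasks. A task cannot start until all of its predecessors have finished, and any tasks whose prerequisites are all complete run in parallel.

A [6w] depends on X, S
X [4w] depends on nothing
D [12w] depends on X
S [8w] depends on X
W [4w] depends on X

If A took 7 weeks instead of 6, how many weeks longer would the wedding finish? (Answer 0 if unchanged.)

Critical path before the change: X→S→A = 4+8+6 = 18 giving 18 weeks.
A lies on that path, so at 7 weeks the path becomes 19 weeks.
No other chain overtakes it, so the finish is 19 weeks.
Change in finish: 19 − 18 = +1 weeks.

1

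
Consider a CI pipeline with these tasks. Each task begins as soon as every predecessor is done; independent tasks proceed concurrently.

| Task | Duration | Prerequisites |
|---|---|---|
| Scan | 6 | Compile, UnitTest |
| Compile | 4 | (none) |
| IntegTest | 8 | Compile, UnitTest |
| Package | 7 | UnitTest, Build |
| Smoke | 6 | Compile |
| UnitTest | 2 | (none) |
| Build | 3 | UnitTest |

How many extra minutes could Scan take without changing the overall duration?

The longest chain is Compile→IntegTest = 4+8 = 12; overall finish 12 minutes.
Scan finishes as early as 10 and must finish by 12.
Slack of Scan = 6 − 4 = 2 minutes.

2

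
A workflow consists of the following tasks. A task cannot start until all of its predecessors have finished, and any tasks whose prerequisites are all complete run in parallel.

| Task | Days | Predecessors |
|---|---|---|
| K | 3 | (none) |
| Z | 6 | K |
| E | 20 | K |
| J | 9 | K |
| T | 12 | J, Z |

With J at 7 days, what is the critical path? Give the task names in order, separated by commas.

Actual critical path: K→J→T = 3+9+12 = 24 ⇒ 24 days.
J is on the critical path; changing it to 7 makes that path 22 days.
The binding chain switches to K→E = 3+20 = 23; finish 23 days.

K, E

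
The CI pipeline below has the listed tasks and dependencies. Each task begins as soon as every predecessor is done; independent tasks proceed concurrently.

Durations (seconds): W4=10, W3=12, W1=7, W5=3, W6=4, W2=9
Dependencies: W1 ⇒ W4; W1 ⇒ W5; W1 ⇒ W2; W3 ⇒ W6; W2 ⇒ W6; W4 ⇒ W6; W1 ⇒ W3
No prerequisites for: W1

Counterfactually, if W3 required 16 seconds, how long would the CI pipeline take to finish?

27

Critical path before the change: W1→W3→W6 = 7+12+4 = 23 giving 23 seconds.
Since W3 is critical, the +4 change carries straight to that chain (now 27 seconds).
That remains the longest chain; total 27 seconds.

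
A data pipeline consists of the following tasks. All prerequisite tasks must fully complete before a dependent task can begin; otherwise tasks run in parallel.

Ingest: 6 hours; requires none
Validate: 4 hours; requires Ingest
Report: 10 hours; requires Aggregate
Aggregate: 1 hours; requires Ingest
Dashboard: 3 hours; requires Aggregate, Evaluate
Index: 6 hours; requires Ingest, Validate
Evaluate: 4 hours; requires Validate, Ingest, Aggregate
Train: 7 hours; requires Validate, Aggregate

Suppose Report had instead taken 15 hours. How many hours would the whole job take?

Baseline: Ingest→Aggregate→Report = 6+1+10 = 17 → 17 hours.
Report lies on that path, so at 15 hours the path becomes 22 hours.
The critical path is still Ingest→Aggregate→Report; finish is now 22 hours.

22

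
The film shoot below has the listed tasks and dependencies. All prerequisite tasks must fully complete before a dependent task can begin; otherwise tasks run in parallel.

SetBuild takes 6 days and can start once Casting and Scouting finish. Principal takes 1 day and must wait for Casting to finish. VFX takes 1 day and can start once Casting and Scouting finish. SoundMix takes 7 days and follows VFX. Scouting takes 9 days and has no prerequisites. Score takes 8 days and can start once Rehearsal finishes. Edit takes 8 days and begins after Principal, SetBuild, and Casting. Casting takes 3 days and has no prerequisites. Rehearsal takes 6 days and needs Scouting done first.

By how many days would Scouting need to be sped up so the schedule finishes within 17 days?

6

Current finish: 23 days; target: 17.
Scouting is on every critical path, so each day cut from Scouting cuts the finish by one (this holds down to a finish of 17).
Need 23 − 17 = 6 days off Scouting → Scouting becomes 3 days, finish becomes 17.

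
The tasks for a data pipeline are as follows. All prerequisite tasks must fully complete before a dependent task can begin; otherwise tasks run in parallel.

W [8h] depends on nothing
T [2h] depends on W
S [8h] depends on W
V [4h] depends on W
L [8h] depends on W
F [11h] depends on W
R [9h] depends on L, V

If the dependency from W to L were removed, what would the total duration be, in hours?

21

Original critical path: W→L→R = 8+8+9 = 25 ⇒ 25 hours.
Without W→L, L's earliest start moves from 8 to 0.
New critical path: W→V→R = 8+4+9 = 21 ⇒ 21 hours.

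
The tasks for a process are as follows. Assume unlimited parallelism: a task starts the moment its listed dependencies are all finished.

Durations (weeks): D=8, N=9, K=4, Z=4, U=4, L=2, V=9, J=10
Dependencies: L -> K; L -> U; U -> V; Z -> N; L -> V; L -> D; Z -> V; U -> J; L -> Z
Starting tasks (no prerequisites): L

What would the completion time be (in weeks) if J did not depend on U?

Original critical path: L→U→J = 2+4+10 = 16 ⇒ 16 weeks.
Without U→J, J's earliest start moves from 6 to 0.
New critical path: L→Z→V = 2+4+9 = 15 ⇒ 15 weeks.

15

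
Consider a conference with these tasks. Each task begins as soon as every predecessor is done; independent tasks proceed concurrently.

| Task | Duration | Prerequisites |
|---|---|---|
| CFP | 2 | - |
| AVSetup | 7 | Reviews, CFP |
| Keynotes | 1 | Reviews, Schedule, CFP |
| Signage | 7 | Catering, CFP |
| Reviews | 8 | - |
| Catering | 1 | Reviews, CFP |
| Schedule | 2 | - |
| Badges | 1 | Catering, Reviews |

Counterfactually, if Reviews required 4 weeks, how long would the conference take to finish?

12

As given, the longest chain is Reviews→Catering→Signage = 8+1+7 = 16, so the finish is 16 weeks.
Since Reviews is critical, the -4 change carries straight to that chain (now 12 weeks).
No other chain overtakes it, so the finish is 12 weeks.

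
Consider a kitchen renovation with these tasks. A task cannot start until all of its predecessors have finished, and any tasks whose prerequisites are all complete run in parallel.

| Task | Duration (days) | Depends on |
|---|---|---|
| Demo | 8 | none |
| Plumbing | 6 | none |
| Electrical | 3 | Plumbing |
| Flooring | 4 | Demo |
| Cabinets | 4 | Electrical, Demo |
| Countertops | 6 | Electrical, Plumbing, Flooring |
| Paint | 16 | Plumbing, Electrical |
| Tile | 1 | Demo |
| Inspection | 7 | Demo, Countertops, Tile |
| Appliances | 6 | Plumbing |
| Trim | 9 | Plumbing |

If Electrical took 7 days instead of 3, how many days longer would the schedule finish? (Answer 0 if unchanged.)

As given, the longest chain is Plumbing→Electrical→Paint = 6+3+16 = 25, so the finish is 25 days.
Electrical is on the critical path; changing it to 7 makes that path 29 days.
That remains the longest chain; total 29 days.
Change in finish: 29 − 25 = +4 days.

4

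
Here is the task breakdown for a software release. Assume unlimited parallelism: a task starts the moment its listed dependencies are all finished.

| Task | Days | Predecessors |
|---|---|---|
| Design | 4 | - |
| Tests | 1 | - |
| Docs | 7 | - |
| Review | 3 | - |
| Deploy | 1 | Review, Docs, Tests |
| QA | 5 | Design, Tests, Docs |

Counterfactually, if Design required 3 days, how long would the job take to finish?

12

Baseline: Docs→QA = 7+5 = 12 → 12 days.
Design is off the critical path — its longest chain is 9 days, giving 3 of slack.
The critical path is still Docs→QA; finish is now 12 days.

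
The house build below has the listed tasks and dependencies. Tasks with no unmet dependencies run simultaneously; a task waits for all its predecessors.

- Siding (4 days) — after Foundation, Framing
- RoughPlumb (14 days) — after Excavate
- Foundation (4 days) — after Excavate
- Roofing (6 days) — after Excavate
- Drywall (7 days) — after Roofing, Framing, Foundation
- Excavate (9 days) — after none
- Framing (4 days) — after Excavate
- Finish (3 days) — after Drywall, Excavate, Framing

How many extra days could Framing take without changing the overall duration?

The longest chain is Excavate→Roofing→Drywall→Finish = 9+6+7+3 = 25; overall finish 25 days.
Longest path through Framing: 23 days (earliest finish 13, latest finish 15).
Slack of Framing = 11 − 9 = 2 days.

2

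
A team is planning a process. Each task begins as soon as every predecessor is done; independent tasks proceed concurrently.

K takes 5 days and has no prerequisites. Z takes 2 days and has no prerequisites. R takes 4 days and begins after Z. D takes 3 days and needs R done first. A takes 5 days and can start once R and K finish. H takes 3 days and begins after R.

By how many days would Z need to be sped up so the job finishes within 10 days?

1

Current finish: 11 days; target: 10.
Z is on every critical path, so each day cut from Z cuts the finish by one (this holds down to a finish of 10).
Need 11 − 10 = 1 day off Z → Z becomes 1 day, finish becomes 10.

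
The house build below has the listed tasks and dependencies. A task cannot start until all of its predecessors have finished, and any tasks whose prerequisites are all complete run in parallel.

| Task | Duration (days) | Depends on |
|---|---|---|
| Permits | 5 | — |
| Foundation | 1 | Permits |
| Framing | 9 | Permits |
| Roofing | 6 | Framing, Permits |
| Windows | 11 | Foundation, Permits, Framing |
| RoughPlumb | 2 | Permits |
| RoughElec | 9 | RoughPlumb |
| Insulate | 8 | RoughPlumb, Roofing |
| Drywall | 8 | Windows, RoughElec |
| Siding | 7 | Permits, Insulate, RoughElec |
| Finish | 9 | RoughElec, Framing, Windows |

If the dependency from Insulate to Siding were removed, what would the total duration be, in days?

Original critical path: Permits→Framing→Roofing→Insulate→Siding = 5+9+6+8+7 = 35 ⇒ 35 days.
Without Insulate→Siding, Siding's earliest start moves from 28 to 16.
New critical path: Permits→Framing→Windows→Finish = 5+9+11+9 = 34 ⇒ 34 days.

34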